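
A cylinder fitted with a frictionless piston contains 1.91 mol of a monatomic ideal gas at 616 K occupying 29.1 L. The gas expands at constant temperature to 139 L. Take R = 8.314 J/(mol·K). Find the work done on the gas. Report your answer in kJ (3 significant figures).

Isothermal: W = nRT ln(V₂/V₁).
W = (1.91)(8.314)(616) × ln(139/29.1)
  = 9782 × 1.564
W_by_gas = 15296 J; work on gas = −W_by = -15296 J.

W ≈ -15.3 kJ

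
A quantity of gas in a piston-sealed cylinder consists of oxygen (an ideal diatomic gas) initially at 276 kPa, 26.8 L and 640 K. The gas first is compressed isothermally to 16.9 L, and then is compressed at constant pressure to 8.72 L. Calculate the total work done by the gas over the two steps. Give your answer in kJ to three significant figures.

W_total ≈ -6.99 kJ

Step 1 (isothermal): W = P₁V₁ ln(V₂/V₁) = (7397) ln(16.9/26.8) = -3411 J.
After step 1: P = 437.7 kPa, V = 16.9 L, T = 640 K.
Step 2 (isobaric): W = PΔV = (437.7 kPa)(8.72 − 16.9 L) = -3580 J.
W_total = -3411 − 3580 = -6991 J.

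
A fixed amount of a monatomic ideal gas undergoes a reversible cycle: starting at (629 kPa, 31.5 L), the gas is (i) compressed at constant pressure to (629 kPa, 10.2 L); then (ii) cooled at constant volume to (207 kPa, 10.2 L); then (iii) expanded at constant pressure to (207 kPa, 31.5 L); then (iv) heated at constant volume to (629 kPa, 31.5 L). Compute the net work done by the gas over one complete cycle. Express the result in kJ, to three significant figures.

Constant-volume legs do no work.
W(i) = (629)(10.2 − 31.5) = -13398 J; W(iii) = (207)(31.5 − 10.2) = 4409 J.
W_net = -13398 + 4409 = -8989 J (the counter-clockwise enclosed area).

W_net ≈ -8.99 kJ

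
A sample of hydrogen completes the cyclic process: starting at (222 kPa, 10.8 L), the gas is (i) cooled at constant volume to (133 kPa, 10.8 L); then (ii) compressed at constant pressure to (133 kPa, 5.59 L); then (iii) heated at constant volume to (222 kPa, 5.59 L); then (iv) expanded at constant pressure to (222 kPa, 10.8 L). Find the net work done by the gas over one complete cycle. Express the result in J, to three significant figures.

Constant-volume legs do no work.
W(ii) = (133)(5.59 − 10.8) = -692.9 J; W(iv) = (222)(10.8 − 5.59) = 1157 J.
W_net = -692.9 + 1157 = 463.7 J (the clockwise enclosed area).

W_net ≈ 464 J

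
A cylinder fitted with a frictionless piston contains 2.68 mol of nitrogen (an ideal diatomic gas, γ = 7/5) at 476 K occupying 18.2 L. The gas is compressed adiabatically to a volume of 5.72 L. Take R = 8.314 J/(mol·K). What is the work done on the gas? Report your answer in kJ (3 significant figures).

Adiabatic: TV^(γ−1) = const with γ = 7/5.
T₂ = T₁ (V₁/V₂)^(γ−1) = 476 × (18.2/5.72)^0.4 = 476 × 1.589 = 756.3 K.
W_by = nCᵥ(T₁ − T₂) = (2.68)(20.79)(476 − 756.3) = -15612 J.
Work on gas = −W_by = 15612 J.

W ≈ 15.6 kJ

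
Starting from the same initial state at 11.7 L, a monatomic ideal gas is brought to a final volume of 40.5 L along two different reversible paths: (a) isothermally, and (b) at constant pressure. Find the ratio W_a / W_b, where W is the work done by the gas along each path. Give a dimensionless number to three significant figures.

W_a / W_b ≈ 0.504

Path (a) isothermal: W = P₁V₁ ln(V₂/V₁) → W_a/(P₁V₁) = 1.242.
Path (b) isobaric: W = P₁(V₂ − V₁) → W_b/(P₁V₁) = 2.462.
W_a / W_b = 1.242 / 2.462 = 0.5044.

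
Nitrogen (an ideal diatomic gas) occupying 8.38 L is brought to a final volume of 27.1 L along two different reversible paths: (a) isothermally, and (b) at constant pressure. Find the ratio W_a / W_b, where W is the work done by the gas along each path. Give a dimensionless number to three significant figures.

Path (a) isothermal: W = P₁V₁ ln(V₂/V₁) → W_a/(P₁V₁) = 1.174.
Path (b) isobaric: W = P₁(V₂ − V₁) → W_b/(P₁V₁) = 2.234.
W_a / W_b = 1.174 / 2.234 = 0.5254.

W_a / W_b ≈ 0.525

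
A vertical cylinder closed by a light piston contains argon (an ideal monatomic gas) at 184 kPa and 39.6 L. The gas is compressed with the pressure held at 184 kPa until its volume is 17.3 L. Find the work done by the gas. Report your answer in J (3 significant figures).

W ≈ -4100 J

Isobaric: W = P ΔV.
W = (184 kPa)(17.3 − 39.6 L) = (184)(-22.3) = -4103 J.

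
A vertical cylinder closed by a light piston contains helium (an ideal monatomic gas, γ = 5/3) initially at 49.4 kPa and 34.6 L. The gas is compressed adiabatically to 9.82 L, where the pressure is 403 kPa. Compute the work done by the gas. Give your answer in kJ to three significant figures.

Adiabatic: W = (P₁V₁ − P₂V₂)/(γ − 1) with γ = 5/3.
P₁V₁ = 1709 J, P₂V₂ = 3957 J.
W = (1709 − 3957) / 0.6667 = -3372 J.

W ≈ -3.37 kJ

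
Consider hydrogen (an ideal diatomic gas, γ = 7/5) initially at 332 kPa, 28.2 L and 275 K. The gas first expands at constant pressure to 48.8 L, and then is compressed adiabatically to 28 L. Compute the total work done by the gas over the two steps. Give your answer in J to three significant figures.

Step 1 (isobaric): W = PΔV = (332 kPa)(48.8 − 28.2 L) = 6839 J.
After step 1: P = 332 kPa, V = 48.8 L, T = 475.9 K.
Step 2 (adiabatic): W = (P₁V₁ − P₂V₂)/(γ−1) = (16202 − 20233)/0.4 = -10079 J.
W_total = 6839 − 10079 = -3240 J.

W_total ≈ -3240 J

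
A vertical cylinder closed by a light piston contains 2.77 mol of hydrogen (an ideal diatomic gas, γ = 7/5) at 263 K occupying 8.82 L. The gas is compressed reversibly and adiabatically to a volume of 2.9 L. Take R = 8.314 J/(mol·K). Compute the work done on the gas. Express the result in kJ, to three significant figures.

W ≈ 8.49 kJ

Adiabatic: TV^(γ−1) = const with γ = 7/5.
T₂ = T₁ (V₁/V₂)^(γ−1) = 263 × (8.82/2.9)^0.4 = 263 × 1.56 = 410.4 K.
W_by = nCᵥ(T₁ − T₂) = (2.77)(20.79)(263 − 410.4) = -8485 J.
Work on gas = −W_by = 8485 J.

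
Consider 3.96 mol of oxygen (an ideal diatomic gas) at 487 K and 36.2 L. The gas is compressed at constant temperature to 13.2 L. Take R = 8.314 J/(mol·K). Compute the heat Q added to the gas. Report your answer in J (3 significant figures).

Isothermal ⇒ ΔU = 0, so Q = W = nRT ln(V₂/V₁).
Q = (3.96)(8.314)(487) ln(13.2/36.2) = 16034 × -1.009 = -16175 J.

Q ≈ -16200 J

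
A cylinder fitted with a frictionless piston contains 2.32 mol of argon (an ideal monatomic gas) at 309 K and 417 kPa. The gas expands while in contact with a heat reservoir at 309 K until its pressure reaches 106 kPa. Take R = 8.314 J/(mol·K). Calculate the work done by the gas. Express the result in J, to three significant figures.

W ≈ 8160 J

Isothermal process: W = nRT ln(V₂/V₁) = nRT ln(P₁/P₂).
W = (2.32)(8.314)(309) × ln(417/106)
  = 5960 × ln(3.934) = 5960 × 1.37
W_by_gas = 8163 J.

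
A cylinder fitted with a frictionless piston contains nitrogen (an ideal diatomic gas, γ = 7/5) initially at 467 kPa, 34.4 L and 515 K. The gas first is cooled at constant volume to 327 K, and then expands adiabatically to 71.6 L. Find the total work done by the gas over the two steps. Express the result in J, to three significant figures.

Step 1 (isochoric): W = 0 (constant volume).
After step 1: P = 296.5 kPa (V unchanged).
Step 2 (adiabatic): W = (P₁V₁ − P₂V₂)/(γ−1) = (10200 − 7608)/0.4 = 6481 J.
W_total = 0 + 6481 = 6481 J.

W_total ≈ 6480 J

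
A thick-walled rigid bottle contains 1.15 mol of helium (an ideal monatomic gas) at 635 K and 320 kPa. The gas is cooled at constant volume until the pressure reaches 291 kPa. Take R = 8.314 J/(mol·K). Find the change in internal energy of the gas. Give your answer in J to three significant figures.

Constant volume ⇒ W = 0, so Q = ΔU = nCᵥΔT with Cᵥ = 3R/2 = 12.47 J/(mol·K).
At constant V, T₂/T₁ = P₂/P₁ ⇒ ΔT = T₁(P₂/P₁ − 1) = 635·(291/320 − 1) = -57.55 K.
ΔU = (1.15)(12.47)(-57.55) = -825.3 J.

ΔU ≈ -825 J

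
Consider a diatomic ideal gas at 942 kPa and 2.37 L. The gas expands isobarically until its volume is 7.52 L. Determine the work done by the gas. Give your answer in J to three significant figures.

W ≈ 4850 J

Isobaric: W = P ΔV.
W = (942 kPa)(7.52 − 2.37 L) = (942)(5.15) = 4851 J.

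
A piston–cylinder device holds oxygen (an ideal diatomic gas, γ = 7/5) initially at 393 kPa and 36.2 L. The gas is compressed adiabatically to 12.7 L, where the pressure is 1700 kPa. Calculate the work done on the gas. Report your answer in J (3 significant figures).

W ≈ 18400 J

Adiabatic: W = (P₁V₁ − P₂V₂)/(γ − 1) with γ = 7/5.
P₁V₁ = 14227 J, P₂V₂ = 21590 J.
W = (14227 − 21590) / 0.4 = -18409 J.
Work on gas = −W_by = 18409 J.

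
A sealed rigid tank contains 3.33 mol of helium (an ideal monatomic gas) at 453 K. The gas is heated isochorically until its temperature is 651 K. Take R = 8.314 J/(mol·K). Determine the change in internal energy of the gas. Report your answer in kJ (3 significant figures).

Constant volume ⇒ W = 0, so Q = ΔU = nCᵥΔT with Cᵥ = 3R/2 = 12.47 J/(mol·K).
ΔU = (3.33)(12.47)(651 − 453) = 8223 J.

ΔU ≈ 8.22 kJ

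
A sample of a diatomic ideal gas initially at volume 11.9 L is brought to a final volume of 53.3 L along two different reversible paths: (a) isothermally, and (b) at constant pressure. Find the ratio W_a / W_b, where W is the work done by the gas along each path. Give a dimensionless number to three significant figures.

W_a / W_b ≈ 0.431

Path (a) isothermal: W = P₁V₁ ln(V₂/V₁) → W_a/(P₁V₁) = 1.499.
Path (b) isobaric: W = P₁(V₂ − V₁) → W_b/(P₁V₁) = 3.479.
W_a / W_b = 1.499 / 3.479 = 0.431.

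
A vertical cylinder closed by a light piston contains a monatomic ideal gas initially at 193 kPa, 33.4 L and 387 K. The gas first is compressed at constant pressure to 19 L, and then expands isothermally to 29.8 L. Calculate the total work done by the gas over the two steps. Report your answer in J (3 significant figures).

W_total ≈ -1130 J

Step 1 (isobaric): W = PΔV = (193 kPa)(19 − 33.4 L) = -2779 J.
After step 1: P = 193 kPa, V = 19 L, T = 220.1 K.
Step 2 (isothermal): W = P₁V₁ ln(V₂/V₁) = (3667) ln(29.8/19) = 1650 J.
W_total = -2779 + 1650 = -1129 J.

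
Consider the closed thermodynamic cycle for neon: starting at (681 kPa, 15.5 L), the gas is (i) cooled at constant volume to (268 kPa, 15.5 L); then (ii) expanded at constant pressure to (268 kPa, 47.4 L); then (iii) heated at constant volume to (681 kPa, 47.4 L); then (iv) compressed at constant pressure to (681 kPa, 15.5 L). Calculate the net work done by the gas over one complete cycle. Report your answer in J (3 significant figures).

W_net ≈ -13200 J

Constant-volume legs do no work.
W(ii) = (268)(47.4 − 15.5) = 8549 J; W(iv) = (681)(15.5 − 47.4) = -21724 J.
W_net = 8549 − 21724 = -13175 J (the counter-clockwise enclosed area).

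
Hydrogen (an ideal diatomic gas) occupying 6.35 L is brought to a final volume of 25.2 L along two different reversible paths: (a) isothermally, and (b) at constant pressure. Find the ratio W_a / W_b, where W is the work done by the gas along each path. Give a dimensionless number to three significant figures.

W_a / W_b ≈ 0.464

Path (a) isothermal: W = P₁V₁ ln(V₂/V₁) → W_a/(P₁V₁) = 1.378.
Path (b) isobaric: W = P₁(V₂ − V₁) → W_b/(P₁V₁) = 2.969.
W_a / W_b = 1.378 / 2.969 = 0.4643.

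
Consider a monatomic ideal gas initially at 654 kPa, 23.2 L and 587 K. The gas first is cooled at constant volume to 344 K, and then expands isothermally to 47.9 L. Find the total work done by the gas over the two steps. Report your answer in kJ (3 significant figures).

W_total ≈ 6.45 kJ

Step 1 (isochoric): W = 0 (constant volume).
After step 1: P = 383.3 kPa (V unchanged).
Step 2 (isothermal): W = P₁V₁ ln(V₂/V₁) = (8892) ln(47.9/23.2) = 6446 J.
W_total = 0 + 6446 = 6446 J.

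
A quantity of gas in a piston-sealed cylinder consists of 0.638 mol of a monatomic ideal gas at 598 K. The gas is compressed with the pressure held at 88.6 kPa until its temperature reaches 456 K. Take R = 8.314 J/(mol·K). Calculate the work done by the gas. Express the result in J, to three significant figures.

Isobaric: W = P ΔV = nR ΔT.
W = (0.638)(8.314)(456 − 598) = -753.2 J.

W ≈ -753 J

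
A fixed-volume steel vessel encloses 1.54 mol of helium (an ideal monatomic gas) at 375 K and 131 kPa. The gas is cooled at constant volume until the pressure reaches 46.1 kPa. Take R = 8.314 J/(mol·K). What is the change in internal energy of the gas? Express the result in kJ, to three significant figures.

Constant volume ⇒ W = 0, so Q = ΔU = nCᵥΔT with Cᵥ = 3R/2 = 12.47 J/(mol·K).
At constant V, T₂/T₁ = P₂/P₁ ⇒ ΔT = T₁(P₂/P₁ − 1) = 375·(46.1/131 − 1) = -243 K.
ΔU = (1.54)(12.47)(-243) = -4668 J.

ΔU ≈ -4.67 kJ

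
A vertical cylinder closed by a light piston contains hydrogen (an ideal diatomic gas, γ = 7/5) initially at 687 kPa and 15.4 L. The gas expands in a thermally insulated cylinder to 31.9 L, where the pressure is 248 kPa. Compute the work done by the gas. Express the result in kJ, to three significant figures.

W ≈ 6.67 kJ

Adiabatic: W = (P₁V₁ − P₂V₂)/(γ − 1) with γ = 7/5.
P₁V₁ = 10580 J, P₂V₂ = 7911 J.
W = (10580 − 7911) / 0.4 = 6672 J.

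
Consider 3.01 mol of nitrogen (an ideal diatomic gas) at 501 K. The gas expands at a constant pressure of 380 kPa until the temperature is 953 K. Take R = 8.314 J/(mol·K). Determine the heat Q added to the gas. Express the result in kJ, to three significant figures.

Isobaric: W = nRΔT = (3.01)(8.314)(452) = 11311 J.
ΔU = nCᵥΔT with Cᵥ = 5R/2: ΔU = (3.01)(20.79)(452) = 28278 J.
Q = ΔU + W = 28278 + 11311 = 39590 J.

Q ≈ 39.6 kJ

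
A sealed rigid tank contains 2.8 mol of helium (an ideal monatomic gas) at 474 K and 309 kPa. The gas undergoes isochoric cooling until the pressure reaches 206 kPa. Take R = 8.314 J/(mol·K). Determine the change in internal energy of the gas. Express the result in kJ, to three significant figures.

ΔU ≈ -5.52 kJ

Constant volume ⇒ W = 0, so Q = ΔU = nCᵥΔT with Cᵥ = 3R/2 = 12.47 J/(mol·K).
At constant V, T₂/T₁ = P₂/P₁ ⇒ ΔT = T₁(P₂/P₁ − 1) = 474·(206/309 − 1) = -158 K.
ΔU = (2.8)(12.47)(-158) = -5517 J.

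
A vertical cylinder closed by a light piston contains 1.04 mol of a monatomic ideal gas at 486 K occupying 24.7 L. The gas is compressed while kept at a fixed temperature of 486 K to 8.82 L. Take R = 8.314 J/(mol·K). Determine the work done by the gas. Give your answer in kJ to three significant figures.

W ≈ -4.33 kJ

Isothermal: W = nRT ln(V₂/V₁).
W = (1.04)(8.314)(486) × ln(8.82/24.7)
  = 4202 × -1.03
W_by_gas = -4327 J.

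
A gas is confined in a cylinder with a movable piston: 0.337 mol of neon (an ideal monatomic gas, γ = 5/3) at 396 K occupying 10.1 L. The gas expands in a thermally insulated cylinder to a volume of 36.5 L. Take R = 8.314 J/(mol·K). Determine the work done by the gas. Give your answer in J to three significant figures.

Adiabatic: TV^(γ−1) = const with γ = 5/3.
T₂ = T₁ (V₁/V₂)^(γ−1) = 396 × (10.1/36.5)^0.667 = 396 × 0.4246 = 168.2 K.
W_by = nCᵥ(T₁ − T₂) = (0.337)(12.47)(396 − 168.2) = 957.6 J.

W ≈ 958 J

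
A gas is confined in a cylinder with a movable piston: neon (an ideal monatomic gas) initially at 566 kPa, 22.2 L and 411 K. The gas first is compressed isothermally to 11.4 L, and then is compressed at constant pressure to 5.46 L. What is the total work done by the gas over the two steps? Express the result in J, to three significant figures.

W_total ≈ -14900 J

Step 1 (isothermal): W = P₁V₁ ln(V₂/V₁) = (12565) ln(11.4/22.2) = -8374 J.
After step 1: P = 1102 kPa, V = 11.4 L, T = 411 K.
Step 2 (isobaric): W = PΔV = (1102 kPa)(5.46 − 11.4 L) = -6547 J.
W_total = -8374 − 6547 = -14922 J.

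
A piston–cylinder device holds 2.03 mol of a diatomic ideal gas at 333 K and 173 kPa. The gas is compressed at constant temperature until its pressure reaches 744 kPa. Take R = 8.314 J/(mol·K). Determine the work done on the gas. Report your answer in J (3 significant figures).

Isothermal process: W = nRT ln(V₂/V₁) = nRT ln(P₁/P₂).
W = (2.03)(8.314)(333) × ln(173/744)
  = 5620 × ln(0.2325) = 5620 × -1.459
W_by_gas = -8198 J; work on gas = −W_by = 8198 J.

W ≈ 8200 J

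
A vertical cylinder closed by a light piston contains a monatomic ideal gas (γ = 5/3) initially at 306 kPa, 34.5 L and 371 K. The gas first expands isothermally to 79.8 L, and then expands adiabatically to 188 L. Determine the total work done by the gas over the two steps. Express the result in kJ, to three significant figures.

Step 1 (isothermal): W = P₁V₁ ln(V₂/V₁) = (10557) ln(79.8/34.5) = 8853 J.
After step 1: P = 132.3 kPa, V = 79.8 L, T = 371 K.
Step 2 (adiabatic): W = (P₁V₁ − P₂V₂)/(γ−1) = (10557 − 5963)/0.667 = 6892 J.
W_total = 8853 + 6892 = 15744 J.

W_total ≈ 15.7 kJ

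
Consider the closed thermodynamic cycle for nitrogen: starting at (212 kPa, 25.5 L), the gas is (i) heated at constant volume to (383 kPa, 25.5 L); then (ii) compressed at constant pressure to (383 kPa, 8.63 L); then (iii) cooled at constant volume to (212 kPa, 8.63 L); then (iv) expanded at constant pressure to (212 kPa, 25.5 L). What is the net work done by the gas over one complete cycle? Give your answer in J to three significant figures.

W_net ≈ -2880 J

Constant-volume legs do no work.
W(ii) = (383)(8.63 − 25.5) = -6461 J; W(iv) = (212)(25.5 − 8.63) = 3576 J.
W_net = -6461 + 3576 = -2885 J (the counter-clockwise enclosed area).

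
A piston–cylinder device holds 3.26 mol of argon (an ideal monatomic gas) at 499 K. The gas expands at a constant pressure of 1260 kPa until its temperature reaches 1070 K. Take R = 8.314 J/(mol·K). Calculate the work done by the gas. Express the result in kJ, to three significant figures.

Isobaric: W = P ΔV = nR ΔT.
W = (3.26)(8.314)(1070 − 499) = 15476 J.

W ≈ 15.5 kJ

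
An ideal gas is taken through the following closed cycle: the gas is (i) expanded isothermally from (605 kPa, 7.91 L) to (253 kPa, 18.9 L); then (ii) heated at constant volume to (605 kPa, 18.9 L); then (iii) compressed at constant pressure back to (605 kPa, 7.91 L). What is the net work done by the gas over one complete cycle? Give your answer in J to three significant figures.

W_net ≈ -2480 J

Leg (i): W = PᵢVᵢ ln(V_f/Vᵢ) = (4786) ln(18.9/7.91) = 4168 J.
Leg (ii): W = 0.
Leg (iii): W = PΔV = (605)(7.91 − 18.9) = -6649 J.
W_net = 4168 − 6649 = -2481 J.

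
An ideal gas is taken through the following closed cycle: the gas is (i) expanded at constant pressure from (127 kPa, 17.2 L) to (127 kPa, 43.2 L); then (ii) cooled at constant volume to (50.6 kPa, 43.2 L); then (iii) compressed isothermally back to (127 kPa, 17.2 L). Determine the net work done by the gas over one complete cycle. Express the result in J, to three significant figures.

W_net ≈ 1290 J

Leg (i): W = PΔV = (127)(43.2 − 17.2) = 3302 J.
Leg (ii): W = 0.
Leg (iii): W = PᵢVᵢ ln(V_f/Vᵢ) = (2186) ln(17.2/43.2) = -2013 J.
W_net = 3302 − 2013 = 1289 J.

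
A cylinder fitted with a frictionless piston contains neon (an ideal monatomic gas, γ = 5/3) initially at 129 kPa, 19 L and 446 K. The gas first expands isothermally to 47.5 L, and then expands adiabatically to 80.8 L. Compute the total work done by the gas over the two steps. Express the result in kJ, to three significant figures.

W_total ≈ 3.34 kJ

Step 1 (isothermal): W = P₁V₁ ln(V₂/V₁) = (2451) ln(47.5/19) = 2246 J.
After step 1: P = 51.6 kPa, V = 47.5 L, T = 446 K.
Step 2 (adiabatic): W = (P₁V₁ − P₂V₂)/(γ−1) = (2451 − 1720)/0.667 = 1096 J.
W_total = 2246 + 1096 = 3342 J.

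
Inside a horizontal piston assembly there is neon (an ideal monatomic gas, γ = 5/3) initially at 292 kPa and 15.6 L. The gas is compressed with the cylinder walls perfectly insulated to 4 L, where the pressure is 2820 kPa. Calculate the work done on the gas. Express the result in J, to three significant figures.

W ≈ 10100 J

Adiabatic: W = (P₁V₁ − P₂V₂)/(γ − 1) with γ = 5/3.
P₁V₁ = 4555 J, P₂V₂ = 11280 J.
W = (4555 − 11280) / 0.6667 = -10087 J.
Work on gas = −W_by = 10087 J.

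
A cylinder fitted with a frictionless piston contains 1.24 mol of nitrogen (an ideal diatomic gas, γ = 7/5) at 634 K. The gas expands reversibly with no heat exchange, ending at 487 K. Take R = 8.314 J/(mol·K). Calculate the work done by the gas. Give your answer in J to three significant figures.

W ≈ 3790 J

Adiabatic ⇒ Q = 0, so W_by = −ΔU = nCᵥ(T₁ − T₂).
Cᵥ = 5R/2 = 20.79 J/(mol·K).
W = (1.24)(20.79)(634 − 487) = 3789 J.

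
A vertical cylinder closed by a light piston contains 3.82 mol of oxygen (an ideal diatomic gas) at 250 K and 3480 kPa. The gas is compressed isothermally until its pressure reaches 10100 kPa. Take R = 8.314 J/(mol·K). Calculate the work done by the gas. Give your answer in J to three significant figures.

W ≈ -8460 J

Isothermal process: W = nRT ln(V₂/V₁) = nRT ln(P₁/P₂).
W = (3.82)(8.314)(250) × ln(3480/10100)
  = 7940 × ln(0.3446) = 7940 × -1.066
W_by_gas = -8460 J.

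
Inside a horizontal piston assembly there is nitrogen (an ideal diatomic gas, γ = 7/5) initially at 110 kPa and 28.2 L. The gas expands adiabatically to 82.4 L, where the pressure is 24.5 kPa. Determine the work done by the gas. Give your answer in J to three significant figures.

W ≈ 2710 J

Adiabatic: W = (P₁V₁ − P₂V₂)/(γ − 1) with γ = 7/5.
P₁V₁ = 3102 J, P₂V₂ = 2019 J.
W = (3102 − 2019) / 0.4 = 2708 J.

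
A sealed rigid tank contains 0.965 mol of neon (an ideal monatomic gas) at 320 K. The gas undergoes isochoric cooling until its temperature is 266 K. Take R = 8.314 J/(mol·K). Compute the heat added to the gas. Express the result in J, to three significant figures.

Q ≈ -650 J

Constant volume ⇒ W = 0, so Q = ΔU = nCᵥΔT with Cᵥ = 3R/2 = 12.47 J/(mol·K).
ΔU = (0.965)(12.47)(266 − 320) = -649.9 J.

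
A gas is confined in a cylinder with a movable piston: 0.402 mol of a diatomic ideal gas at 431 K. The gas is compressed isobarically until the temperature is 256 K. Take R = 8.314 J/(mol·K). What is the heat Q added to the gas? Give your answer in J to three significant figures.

Q ≈ -2050 J

Isobaric: W = nRΔT = (0.402)(8.314)(-175) = -584.9 J.
ΔU = nCᵥΔT with Cᵥ = 5R/2: ΔU = (0.402)(20.79)(-175) = -1462 J.
Q = ΔU + W = -1462 − 584.9 = -2047 J.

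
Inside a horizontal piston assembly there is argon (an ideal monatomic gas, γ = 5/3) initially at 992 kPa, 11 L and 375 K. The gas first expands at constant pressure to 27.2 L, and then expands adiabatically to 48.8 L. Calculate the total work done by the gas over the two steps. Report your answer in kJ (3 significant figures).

W_total ≈ 29.1 kJ

Step 1 (isobaric): W = PΔV = (992 kPa)(27.2 − 11 L) = 16070 J.
After step 1: P = 992 kPa, V = 27.2 L, T = 927.3 K.
Step 2 (adiabatic): W = (P₁V₁ − P₂V₂)/(γ−1) = (26982 − 18275)/0.667 = 13062 J.
W_total = 16070 + 13062 = 29132 J.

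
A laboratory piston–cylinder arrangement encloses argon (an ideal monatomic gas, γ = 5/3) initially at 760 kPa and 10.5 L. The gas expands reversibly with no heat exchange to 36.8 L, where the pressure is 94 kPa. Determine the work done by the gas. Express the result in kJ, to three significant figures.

Adiabatic: W = (P₁V₁ − P₂V₂)/(γ − 1) with γ = 5/3.
P₁V₁ = 7980 J, P₂V₂ = 3459 J.
W = (7980 − 3459) / 0.6667 = 6781 J.

W ≈ 6.78 kJ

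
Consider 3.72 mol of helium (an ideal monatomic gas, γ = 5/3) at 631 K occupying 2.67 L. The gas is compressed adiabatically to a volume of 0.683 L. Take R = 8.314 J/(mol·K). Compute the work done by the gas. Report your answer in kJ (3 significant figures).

Adiabatic: TV^(γ−1) = const with γ = 5/3.
T₂ = T₁ (V₁/V₂)^(γ−1) = 631 × (2.67/0.683)^0.667 = 631 × 2.482 = 1566 K.
W_by = nCᵥ(T₁ − T₂) = (3.72)(12.47)(631 − 1566) = -43371 J.

W ≈ -43.4 kJ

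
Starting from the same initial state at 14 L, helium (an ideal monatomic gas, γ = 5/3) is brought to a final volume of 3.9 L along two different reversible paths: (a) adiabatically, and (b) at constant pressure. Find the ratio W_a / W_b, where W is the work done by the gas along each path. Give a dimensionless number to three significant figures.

W_a / W_b ≈ 2.80

Path (a) adiabatic: W = P₁V₁(1 − (V₁/V₂)^(γ−1))/(γ−1) → W_a/(P₁V₁) = -2.017.
Path (b) isobaric: W = P₁(V₂ − V₁) → W_b/(P₁V₁) = -0.7214.
W_a / W_b = -2.017 / -0.7214 = 2.795.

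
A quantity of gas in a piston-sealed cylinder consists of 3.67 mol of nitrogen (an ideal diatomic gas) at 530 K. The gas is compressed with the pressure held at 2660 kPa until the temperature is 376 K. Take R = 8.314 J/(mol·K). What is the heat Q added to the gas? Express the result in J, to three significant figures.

Isobaric: W = nRΔT = (3.67)(8.314)(-154) = -4699 J.
ΔU = nCᵥΔT with Cᵥ = 5R/2: ΔU = (3.67)(20.79)(-154) = -11747 J.
Q = ΔU + W = -11747 − 4699 = -16446 J.

Q ≈ -16400 J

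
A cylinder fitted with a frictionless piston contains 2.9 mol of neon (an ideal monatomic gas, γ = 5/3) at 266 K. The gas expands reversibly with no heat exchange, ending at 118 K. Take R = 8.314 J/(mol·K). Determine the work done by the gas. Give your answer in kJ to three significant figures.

Adiabatic ⇒ Q = 0, so W_by = −ΔU = nCᵥ(T₁ − T₂).
Cᵥ = 3R/2 = 12.47 J/(mol·K).
W = (2.9)(12.47)(266 − 118) = 5353 J.

W ≈ 5.35 kJ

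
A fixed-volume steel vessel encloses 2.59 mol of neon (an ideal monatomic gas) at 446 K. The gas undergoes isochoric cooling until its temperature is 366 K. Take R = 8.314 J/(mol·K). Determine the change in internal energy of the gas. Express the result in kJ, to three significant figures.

ΔU ≈ -2.58 kJ

Constant volume ⇒ W = 0, so Q = ΔU = nCᵥΔT with Cᵥ = 3R/2 = 12.47 J/(mol·K).
ΔU = (2.59)(12.47)(366 − 446) = -2584 J.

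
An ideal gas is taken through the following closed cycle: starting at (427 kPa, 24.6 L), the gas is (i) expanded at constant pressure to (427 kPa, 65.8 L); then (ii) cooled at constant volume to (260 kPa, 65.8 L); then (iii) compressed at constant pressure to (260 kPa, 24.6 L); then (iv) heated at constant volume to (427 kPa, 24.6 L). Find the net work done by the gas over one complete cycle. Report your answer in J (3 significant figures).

Constant-volume legs do no work.
W(i) = (427)(65.8 − 24.6) = 17592 J; W(iii) = (260)(24.6 − 65.8) = -10712 J.
W_net = 17592 − 10712 = 6880 J (the clockwise enclosed area).

W_net ≈ 6880 J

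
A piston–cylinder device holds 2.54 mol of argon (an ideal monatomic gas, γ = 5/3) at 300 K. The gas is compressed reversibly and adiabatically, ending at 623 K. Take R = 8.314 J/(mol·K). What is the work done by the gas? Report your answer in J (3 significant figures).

W ≈ -10200 J

Adiabatic ⇒ Q = 0, so W_by = −ΔU = nCᵥ(T₁ − T₂).
Cᵥ = 3R/2 = 12.47 J/(mol·K).
W = (2.54)(12.47)(300 − 623) = -10231 J.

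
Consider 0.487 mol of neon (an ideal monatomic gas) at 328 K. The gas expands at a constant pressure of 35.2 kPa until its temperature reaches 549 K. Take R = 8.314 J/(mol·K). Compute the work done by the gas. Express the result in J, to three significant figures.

Isobaric: W = P ΔV = nR ΔT.
W = (0.487)(8.314)(549 − 328) = 894.8 J.

W ≈ 895 J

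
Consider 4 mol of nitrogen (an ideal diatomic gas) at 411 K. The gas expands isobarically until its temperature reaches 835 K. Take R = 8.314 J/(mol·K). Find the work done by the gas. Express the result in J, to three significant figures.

Isobaric: W = P ΔV = nR ΔT.
W = (4)(8.314)(835 − 411) = 14101 J.

W ≈ 14100 J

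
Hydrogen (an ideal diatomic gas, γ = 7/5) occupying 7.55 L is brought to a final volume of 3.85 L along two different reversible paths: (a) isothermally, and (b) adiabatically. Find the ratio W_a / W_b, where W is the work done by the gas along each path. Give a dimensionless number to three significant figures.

W_a / W_b ≈ 0.871

Path (a) isothermal: W = P₁V₁ ln(V₂/V₁) → W_a/(P₁V₁) = -0.6735.
Path (b) adiabatic: W = P₁V₁(1 − (V₁/V₂)^(γ−1))/(γ−1) → W_b/(P₁V₁) = -0.7729.
W_a / W_b = -0.6735 / -0.7729 = 0.8713.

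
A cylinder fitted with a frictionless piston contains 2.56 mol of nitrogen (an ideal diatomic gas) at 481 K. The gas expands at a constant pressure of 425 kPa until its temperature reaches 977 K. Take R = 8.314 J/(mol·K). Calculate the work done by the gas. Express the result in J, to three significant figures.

Isobaric: W = P ΔV = nR ΔT.
W = (2.56)(8.314)(977 − 481) = 10557 J.

W ≈ 10600 J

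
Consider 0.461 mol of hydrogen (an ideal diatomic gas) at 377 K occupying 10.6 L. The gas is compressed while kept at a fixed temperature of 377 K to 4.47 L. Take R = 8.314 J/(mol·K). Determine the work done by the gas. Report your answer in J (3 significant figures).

Isothermal: W = nRT ln(V₂/V₁).
W = (0.461)(8.314)(377) × ln(4.47/10.6)
  = 1445 × -0.8635
W_by_gas = -1248 J.

W ≈ -1250 J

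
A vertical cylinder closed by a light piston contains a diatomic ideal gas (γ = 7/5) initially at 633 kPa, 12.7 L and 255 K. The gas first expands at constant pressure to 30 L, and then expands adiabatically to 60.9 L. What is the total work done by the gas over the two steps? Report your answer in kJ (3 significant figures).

W_total ≈ 22.7 kJ

Step 1 (isobaric): W = PΔV = (633 kPa)(30 − 12.7 L) = 10951 J.
After step 1: P = 633 kPa, V = 30 L, T = 602.4 K.
Step 2 (adiabatic): W = (P₁V₁ − P₂V₂)/(γ−1) = (18990 − 14306)/0.4 = 11709 J.
W_total = 10951 + 11709 = 22660 J.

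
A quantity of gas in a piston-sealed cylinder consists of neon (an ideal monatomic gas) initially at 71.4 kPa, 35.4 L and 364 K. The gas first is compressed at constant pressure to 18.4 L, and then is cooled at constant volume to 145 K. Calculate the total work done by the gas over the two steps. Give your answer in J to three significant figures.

Step 1 (isobaric): W = PΔV = (71.4 kPa)(18.4 − 35.4 L) = -1214 J.
Step 2 (isochoric): W = 0 (constant volume).
W_total = -1214 + 0 = -1214 J.

W_total ≈ -1210 J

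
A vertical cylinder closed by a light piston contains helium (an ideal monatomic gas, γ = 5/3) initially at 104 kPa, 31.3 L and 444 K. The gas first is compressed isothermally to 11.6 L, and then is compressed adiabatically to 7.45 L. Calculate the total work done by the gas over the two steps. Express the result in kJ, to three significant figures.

W_total ≈ -4.91 kJ

Step 1 (isothermal): W = P₁V₁ ln(V₂/V₁) = (3255) ln(11.6/31.3) = -3231 J.
After step 1: P = 280.6 kPa, V = 11.6 L, T = 444 K.
Step 2 (adiabatic): W = (P₁V₁ − P₂V₂)/(γ−1) = (3255 − 4373)/0.667 = -1677 J.
W_total = -3231 − 1677 = -4908 J.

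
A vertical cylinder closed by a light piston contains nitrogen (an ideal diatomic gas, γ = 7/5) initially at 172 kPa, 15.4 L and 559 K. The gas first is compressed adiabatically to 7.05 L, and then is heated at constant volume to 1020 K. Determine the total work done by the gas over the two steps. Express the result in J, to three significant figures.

W_total ≈ -2430 J

Step 1 (adiabatic): W = (P₁V₁ − P₂V₂)/(γ−1) = (2649 − 3621)/0.4 = -2430 J.
Step 2 (isochoric): W = 0 (constant volume).
W_total = -2430 + 0 = -2430 J.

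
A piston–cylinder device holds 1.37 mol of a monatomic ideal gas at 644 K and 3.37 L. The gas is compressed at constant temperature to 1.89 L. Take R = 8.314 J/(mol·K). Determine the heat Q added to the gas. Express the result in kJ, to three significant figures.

Isothermal ⇒ ΔU = 0, so Q = W = nRT ln(V₂/V₁).
Q = (1.37)(8.314)(644) ln(1.89/3.37) = 7335 × -0.5783 = -4242 J.

Q ≈ -4.24 kJ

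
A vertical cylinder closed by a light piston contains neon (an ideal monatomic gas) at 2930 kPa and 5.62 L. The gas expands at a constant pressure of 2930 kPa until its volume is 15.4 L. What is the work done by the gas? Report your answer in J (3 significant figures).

W ≈ 28700 J

Isobaric: W = P ΔV.
W = (2930 kPa)(15.4 − 5.62 L) = (2930)(9.78) = 28655 J.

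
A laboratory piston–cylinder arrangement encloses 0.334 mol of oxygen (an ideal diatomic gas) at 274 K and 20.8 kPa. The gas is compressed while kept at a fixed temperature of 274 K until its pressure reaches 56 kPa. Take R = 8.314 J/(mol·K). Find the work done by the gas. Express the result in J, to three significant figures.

Isothermal process: W = nRT ln(V₂/V₁) = nRT ln(P₁/P₂).
W = (0.334)(8.314)(274) × ln(20.8/56)
  = 760.9 × ln(0.3714) = 760.9 × -0.9904
W_by_gas = -753.6 J.

W ≈ -754 J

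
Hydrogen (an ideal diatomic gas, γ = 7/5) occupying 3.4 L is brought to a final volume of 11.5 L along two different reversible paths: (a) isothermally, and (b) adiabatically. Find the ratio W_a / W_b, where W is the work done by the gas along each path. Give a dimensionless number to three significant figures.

Path (a) isothermal: W = P₁V₁ ln(V₂/V₁) → W_a/(P₁V₁) = 1.219.
Path (b) adiabatic: W = P₁V₁(1 − (V₁/V₂)^(γ−1))/(γ−1) → W_b/(P₁V₁) = 0.9645.
W_a / W_b = 1.219 / 0.9645 = 1.263.

W_a / W_b ≈ 1.26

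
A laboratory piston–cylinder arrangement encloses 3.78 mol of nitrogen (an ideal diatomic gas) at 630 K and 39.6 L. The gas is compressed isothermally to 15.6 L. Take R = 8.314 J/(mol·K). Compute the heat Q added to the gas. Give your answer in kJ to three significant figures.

Q ≈ -18.4 kJ

Isothermal ⇒ ΔU = 0, so Q = W = nRT ln(V₂/V₁).
Q = (3.78)(8.314)(630) ln(15.6/39.6) = 19799 × -0.9316 = -18444 J.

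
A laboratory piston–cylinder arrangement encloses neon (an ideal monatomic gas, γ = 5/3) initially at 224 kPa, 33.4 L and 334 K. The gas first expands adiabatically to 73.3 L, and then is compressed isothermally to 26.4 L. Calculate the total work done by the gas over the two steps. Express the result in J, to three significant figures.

W_total ≈ 53.0 J

Step 1 (adiabatic): W = (P₁V₁ − P₂V₂)/(γ−1) = (7482 − 4430)/0.667 = 4577 J.
After step 1: P = 60.44 kPa, V = 73.3 L, T = 197.8 K.
Step 2 (isothermal): W = P₁V₁ ln(V₂/V₁) = (4430) ln(26.4/73.3) = -4524 J.
W_total = 4577 − 4524 = 53.01 J.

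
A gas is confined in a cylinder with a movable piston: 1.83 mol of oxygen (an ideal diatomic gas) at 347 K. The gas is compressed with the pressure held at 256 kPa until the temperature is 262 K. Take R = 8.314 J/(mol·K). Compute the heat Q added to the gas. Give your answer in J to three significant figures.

Q ≈ -4530 J

Isobaric: W = nRΔT = (1.83)(8.314)(-85) = -1293 J.
ΔU = nCᵥΔT with Cᵥ = 5R/2: ΔU = (1.83)(20.79)(-85) = -3233 J.
Q = ΔU + W = -3233 − 1293 = -4526 J.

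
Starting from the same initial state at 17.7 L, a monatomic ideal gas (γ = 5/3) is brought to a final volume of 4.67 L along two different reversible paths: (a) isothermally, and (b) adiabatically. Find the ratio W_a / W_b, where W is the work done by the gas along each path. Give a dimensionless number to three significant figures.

W_a / W_b ≈ 0.621

Path (a) isothermal: W = P₁V₁ ln(V₂/V₁) → W_a/(P₁V₁) = -1.332.
Path (b) adiabatic: W = P₁V₁(1 − (V₁/V₂)^(γ−1))/(γ−1) → W_b/(P₁V₁) = -2.146.
W_a / W_b = -1.332 / -2.146 = 0.6208.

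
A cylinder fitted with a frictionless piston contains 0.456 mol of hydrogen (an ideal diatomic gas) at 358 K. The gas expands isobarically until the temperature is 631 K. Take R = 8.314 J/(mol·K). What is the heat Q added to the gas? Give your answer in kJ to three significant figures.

Q ≈ 3.62 kJ

Isobaric: W = nRΔT = (0.456)(8.314)(273) = 1035 J.
ΔU = nCᵥΔT with Cᵥ = 5R/2: ΔU = (0.456)(20.79)(273) = 2587 J.
Q = ΔU + W = 2587 + 1035 = 3622 J.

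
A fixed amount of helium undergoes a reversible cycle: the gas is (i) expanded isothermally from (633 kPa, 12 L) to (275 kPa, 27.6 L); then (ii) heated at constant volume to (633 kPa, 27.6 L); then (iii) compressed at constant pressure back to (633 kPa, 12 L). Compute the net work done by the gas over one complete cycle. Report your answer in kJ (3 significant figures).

W_net ≈ -3.55 kJ

Leg (i): W = PᵢVᵢ ln(V_f/Vᵢ) = (7596) ln(27.6/12) = 6327 J.
Leg (ii): W = 0.
Leg (iii): W = PΔV = (633)(12 − 27.6) = -9875 J.
W_net = 6327 − 9875 = -3548 J.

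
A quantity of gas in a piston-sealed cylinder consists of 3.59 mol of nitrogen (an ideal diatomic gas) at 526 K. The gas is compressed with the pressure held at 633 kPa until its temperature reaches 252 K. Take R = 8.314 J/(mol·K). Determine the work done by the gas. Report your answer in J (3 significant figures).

W ≈ -8180 J

Isobaric: W = P ΔV = nR ΔT.
W = (3.59)(8.314)(252 − 526) = -8178 J.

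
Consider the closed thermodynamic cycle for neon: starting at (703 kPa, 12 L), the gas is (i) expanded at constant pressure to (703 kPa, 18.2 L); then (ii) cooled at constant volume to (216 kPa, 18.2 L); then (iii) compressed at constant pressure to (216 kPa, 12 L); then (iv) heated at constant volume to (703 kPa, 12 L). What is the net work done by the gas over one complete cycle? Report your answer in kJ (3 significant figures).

Constant-volume legs do no work.
W(i) = (703)(18.2 − 12) = 4359 J; W(iii) = (216)(12 − 18.2) = -1339 J.
W_net = 4359 − 1339 = 3019 J (the clockwise enclosed area).

W_net ≈ 3.02 kJ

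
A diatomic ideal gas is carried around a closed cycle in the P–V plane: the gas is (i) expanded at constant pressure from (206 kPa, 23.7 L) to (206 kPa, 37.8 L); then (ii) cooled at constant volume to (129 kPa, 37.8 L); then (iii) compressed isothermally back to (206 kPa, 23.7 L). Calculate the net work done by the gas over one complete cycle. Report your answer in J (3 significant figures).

Leg (i): W = PΔV = (206)(37.8 − 23.7) = 2905 J.
Leg (ii): W = 0.
Leg (iii): W = PᵢVᵢ ln(V_f/Vᵢ) = (4876) ln(23.7/37.8) = -2276 J.
W_net = 2905 − 2276 = 628.2 J.

W_net ≈ 628 J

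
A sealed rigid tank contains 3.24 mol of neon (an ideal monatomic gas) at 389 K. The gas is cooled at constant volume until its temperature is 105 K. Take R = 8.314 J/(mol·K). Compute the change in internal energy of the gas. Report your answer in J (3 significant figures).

Constant volume ⇒ W = 0, so Q = ΔU = nCᵥΔT with Cᵥ = 3R/2 = 12.47 J/(mol·K).
ΔU = (3.24)(12.47)(105 − 389) = -11475 J.

ΔU ≈ -11500 J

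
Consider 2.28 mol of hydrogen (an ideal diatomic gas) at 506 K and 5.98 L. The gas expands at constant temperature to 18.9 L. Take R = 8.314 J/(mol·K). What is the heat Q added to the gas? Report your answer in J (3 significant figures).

Q ≈ 11000 J

Isothermal ⇒ ΔU = 0, so Q = W = nRT ln(V₂/V₁).
Q = (2.28)(8.314)(506) ln(18.9/5.98) = 9592 × 1.151 = 11038 J.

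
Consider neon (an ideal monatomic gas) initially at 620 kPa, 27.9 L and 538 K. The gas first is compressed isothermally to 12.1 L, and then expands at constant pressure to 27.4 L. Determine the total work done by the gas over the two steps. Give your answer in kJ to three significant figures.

Step 1 (isothermal): W = P₁V₁ ln(V₂/V₁) = (17298) ln(12.1/27.9) = -14451 J.
After step 1: P = 1430 kPa, V = 12.1 L, T = 538 K.
Step 2 (isobaric): W = PΔV = (1430 kPa)(27.4 − 12.1 L) = 21873 J.
W_total = -14451 + 21873 = 7422 J.

W_total ≈ 7.42 kJ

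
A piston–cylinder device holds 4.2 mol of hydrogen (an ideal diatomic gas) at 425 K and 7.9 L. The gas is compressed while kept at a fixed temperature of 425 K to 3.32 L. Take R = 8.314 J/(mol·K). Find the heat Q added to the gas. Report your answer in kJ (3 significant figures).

Q ≈ -12.9 kJ

Isothermal ⇒ ΔU = 0, so Q = W = nRT ln(V₂/V₁).
Q = (4.2)(8.314)(425) ln(3.32/7.9) = 14840 × -0.8669 = -12865 J.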